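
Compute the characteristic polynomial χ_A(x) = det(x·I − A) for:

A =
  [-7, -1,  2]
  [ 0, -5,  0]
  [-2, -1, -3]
x^3 + 15*x^2 + 75*x + 125

Expanding det(x·I − A) (e.g. by cofactor expansion or by noting that A is similar to its Jordan form J, which has the same characteristic polynomial as A) gives
  χ_A(x) = x^3 + 15*x^2 + 75*x + 125
which factors as (x + 5)^3. The eigenvalues (with algebraic multiplicities) are λ = -5 with multiplicity 3.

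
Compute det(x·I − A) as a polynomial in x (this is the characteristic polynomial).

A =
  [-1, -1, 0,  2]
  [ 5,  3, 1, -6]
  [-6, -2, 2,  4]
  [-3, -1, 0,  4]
x^4 - 8*x^3 + 24*x^2 - 32*x + 16

Expanding det(x·I − A) (e.g. by cofactor expansion or by noting that A is similar to its Jordan form J, which has the same characteristic polynomial as A) gives
  χ_A(x) = x^4 - 8*x^3 + 24*x^2 - 32*x + 16
which factors as (x - 2)^4. The eigenvalues (with algebraic multiplicities) are λ = 2 with multiplicity 4.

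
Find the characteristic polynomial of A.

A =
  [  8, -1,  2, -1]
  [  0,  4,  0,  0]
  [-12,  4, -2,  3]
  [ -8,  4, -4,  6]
x^4 - 16*x^3 + 96*x^2 - 256*x + 256

Expanding det(x·I − A) (e.g. by cofactor expansion or by noting that A is similar to its Jordan form J, which has the same characteristic polynomial as A) gives
  χ_A(x) = x^4 - 16*x^3 + 96*x^2 - 256*x + 256
which factors as (x - 4)^4. The eigenvalues (with algebraic multiplicities) are λ = 4 with multiplicity 4.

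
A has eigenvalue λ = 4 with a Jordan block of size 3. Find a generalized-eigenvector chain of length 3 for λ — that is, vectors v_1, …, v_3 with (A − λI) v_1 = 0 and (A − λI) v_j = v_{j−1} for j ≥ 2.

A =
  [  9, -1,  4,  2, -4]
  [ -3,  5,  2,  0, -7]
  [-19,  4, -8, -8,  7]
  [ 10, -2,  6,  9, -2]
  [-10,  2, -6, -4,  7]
A Jordan chain for λ = 4 of length 3:
v_1 = (-2, -2, 5, -2, 2)ᵀ
v_2 = (-1, 1, 4, -2, 2)ᵀ
v_3 = (0, 1, 0, 0, 0)ᵀ

Let N = A − (4)·I. We want v_3 with N^3 v_3 = 0 but N^2 v_3 ≠ 0; then v_{j-1} := N · v_j for j = 3, …, 2.

Pick v_3 = (0, 1, 0, 0, 0)ᵀ.
Then v_2 = N · v_3 = (-1, 1, 4, -2, 2)ᵀ.
Then v_1 = N · v_2 = (-2, -2, 5, -2, 2)ᵀ.

Sanity check: (A − (4)·I) v_1 = (0, 0, 0, 0, 0)ᵀ = 0. ✓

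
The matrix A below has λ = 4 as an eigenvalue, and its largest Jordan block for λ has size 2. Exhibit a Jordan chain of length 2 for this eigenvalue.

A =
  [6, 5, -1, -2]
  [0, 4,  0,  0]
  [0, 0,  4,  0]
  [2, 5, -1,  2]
A Jordan chain for λ = 4 of length 2:
v_1 = (2, 0, 0, 2)ᵀ
v_2 = (1, 0, 0, 0)ᵀ

Let N = A − (4)·I. We want v_2 with N^2 v_2 = 0 but N^1 v_2 ≠ 0; then v_{j-1} := N · v_j for j = 2, …, 2.

Pick v_2 = (1, 0, 0, 0)ᵀ.
Then v_1 = N · v_2 = (2, 0, 0, 2)ᵀ.

Sanity check: (A − (4)·I) v_1 = (0, 0, 0, 0)ᵀ = 0. ✓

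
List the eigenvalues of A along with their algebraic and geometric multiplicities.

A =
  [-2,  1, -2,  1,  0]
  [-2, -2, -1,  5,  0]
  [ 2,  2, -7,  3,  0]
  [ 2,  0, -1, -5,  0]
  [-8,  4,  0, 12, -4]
λ = -4: alg = 5, geom = 3

Step 1 — factor the characteristic polynomial to read off the algebraic multiplicities:
  χ_A(x) = (x + 4)^5

Step 2 — compute geometric multiplicities via the rank-nullity identity g(λ) = n − rank(A − λI):
  rank(A − (-4)·I) = 2, so dim ker(A − (-4)·I) = n − 2 = 3

Summary:
  λ = -4: algebraic multiplicity = 5, geometric multiplicity = 3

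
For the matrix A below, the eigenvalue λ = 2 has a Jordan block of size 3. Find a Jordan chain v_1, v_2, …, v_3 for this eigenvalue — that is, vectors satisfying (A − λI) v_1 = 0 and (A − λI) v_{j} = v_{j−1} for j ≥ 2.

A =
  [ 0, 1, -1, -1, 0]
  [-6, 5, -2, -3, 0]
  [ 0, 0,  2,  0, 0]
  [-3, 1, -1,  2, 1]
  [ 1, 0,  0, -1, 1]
A Jordan chain for λ = 2 of length 3:
v_1 = (1, 3, 0, 1, 0)ᵀ
v_2 = (-2, -6, 0, -3, 1)ᵀ
v_3 = (1, 0, 0, 0, 0)ᵀ

Let N = A − (2)·I. We want v_3 with N^3 v_3 = 0 but N^2 v_3 ≠ 0; then v_{j-1} := N · v_j for j = 3, …, 2.

Pick v_3 = (1, 0, 0, 0, 0)ᵀ.
Then v_2 = N · v_3 = (-2, -6, 0, -3, 1)ᵀ.
Then v_1 = N · v_2 = (1, 3, 0, 1, 0)ᵀ.

Sanity check: (A − (2)·I) v_1 = (0, 0, 0, 0, 0)ᵀ = 0. ✓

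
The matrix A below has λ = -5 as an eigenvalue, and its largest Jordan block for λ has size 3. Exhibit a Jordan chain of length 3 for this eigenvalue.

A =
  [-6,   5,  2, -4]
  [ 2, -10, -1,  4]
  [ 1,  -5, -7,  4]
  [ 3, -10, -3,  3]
A Jordan chain for λ = -5 of length 3:
v_1 = (1, -1, -1, -2)ᵀ
v_2 = (-1, 2, 1, 3)ᵀ
v_3 = (1, 0, 0, 0)ᵀ

Let N = A − (-5)·I. We want v_3 with N^3 v_3 = 0 but N^2 v_3 ≠ 0; then v_{j-1} := N · v_j for j = 3, …, 2.

Pick v_3 = (1, 0, 0, 0)ᵀ.
Then v_2 = N · v_3 = (-1, 2, 1, 3)ᵀ.
Then v_1 = N · v_2 = (1, -1, -1, -2)ᵀ.

Sanity check: (A − (-5)·I) v_1 = (0, 0, 0, 0)ᵀ = 0. ✓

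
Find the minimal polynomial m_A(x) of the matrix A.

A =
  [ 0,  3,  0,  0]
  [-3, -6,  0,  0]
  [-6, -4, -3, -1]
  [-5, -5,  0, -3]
x^3 + 9*x^2 + 27*x + 27

The characteristic polynomial is χ_A(x) = (x + 3)^4, so the eigenvalues are known. The minimal polynomial is
  m_A(x) = Π_λ (x − λ)^{k_λ}
where k_λ is the size of the *largest* Jordan block for λ (equivalently, the smallest k with (A − λI)^k v = 0 for every generalised eigenvector v of λ).

  λ = -3: largest Jordan block has size 3, contributing (x + 3)^3

So m_A(x) = (x + 3)^3 = x^3 + 9*x^2 + 27*x + 27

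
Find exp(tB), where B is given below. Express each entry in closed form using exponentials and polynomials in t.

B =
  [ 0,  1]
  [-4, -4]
e^{tB} =
  [2*t*exp(-2*t) + exp(-2*t), t*exp(-2*t)]
  [-4*t*exp(-2*t), -2*t*exp(-2*t) + exp(-2*t)]

Strategy: write B = P · J · P⁻¹ where J is a Jordan canonical form, so e^{tB} = P · e^{tJ} · P⁻¹, and e^{tJ} can be computed block-by-block.

B has Jordan form
J =
  [-2,  1]
  [ 0, -2]
(up to reordering of blocks).

Per-block formulas:
  For a 2×2 Jordan block J_2(-2): exp(t · J_2(-2)) = e^(-2t)·(I + t·N), where N is the 2×2 nilpotent shift.

After assembling e^{tJ} and conjugating by P, we get:

e^{tB} =
  [2*t*exp(-2*t) + exp(-2*t), t*exp(-2*t)]
  [-4*t*exp(-2*t), -2*t*exp(-2*t) + exp(-2*t)]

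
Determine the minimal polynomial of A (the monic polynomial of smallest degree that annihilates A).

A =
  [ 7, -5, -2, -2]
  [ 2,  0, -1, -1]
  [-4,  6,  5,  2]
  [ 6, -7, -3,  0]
x^3 - 9*x^2 + 27*x - 27

The characteristic polynomial is χ_A(x) = (x - 3)^4, so the eigenvalues are known. The minimal polynomial is
  m_A(x) = Π_λ (x − λ)^{k_λ}
where k_λ is the size of the *largest* Jordan block for λ (equivalently, the smallest k with (A − λI)^k v = 0 for every generalised eigenvector v of λ).

  λ = 3: largest Jordan block has size 3, contributing (x − 3)^3

So m_A(x) = (x - 3)^3 = x^3 - 9*x^2 + 27*x - 27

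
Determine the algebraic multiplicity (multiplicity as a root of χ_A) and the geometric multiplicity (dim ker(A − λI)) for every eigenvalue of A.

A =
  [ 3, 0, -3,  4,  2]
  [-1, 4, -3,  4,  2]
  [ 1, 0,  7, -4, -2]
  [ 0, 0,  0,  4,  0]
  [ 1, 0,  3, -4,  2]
λ = 4: alg = 5, geom = 4

Step 1 — factor the characteristic polynomial to read off the algebraic multiplicities:
  χ_A(x) = (x - 4)^5

Step 2 — compute geometric multiplicities via the rank-nullity identity g(λ) = n − rank(A − λI):
  rank(A − (4)·I) = 1, so dim ker(A − (4)·I) = n − 1 = 4

Summary:
  λ = 4: algebraic multiplicity = 5, geometric multiplicity = 4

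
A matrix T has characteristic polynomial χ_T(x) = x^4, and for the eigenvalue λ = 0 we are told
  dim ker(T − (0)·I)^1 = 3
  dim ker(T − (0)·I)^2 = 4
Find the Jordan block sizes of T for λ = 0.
Block sizes for λ = 0: [2, 1, 1]

From the dimensions of kernels of powers, the number of Jordan blocks of size at least j is d_j − d_{j−1} where d_j = dim ker(N^j) (with d_0 = 0). Computing the differences gives [3, 1].
The number of blocks of size exactly k is (#blocks of size ≥ k) − (#blocks of size ≥ k + 1), so the partition is: 2 block(s) of size 1, 1 block(s) of size 2.
In nonincreasing order the block sizes are [2, 1, 1].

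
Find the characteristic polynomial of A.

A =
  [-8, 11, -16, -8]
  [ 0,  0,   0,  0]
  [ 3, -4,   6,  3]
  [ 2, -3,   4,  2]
x^4

Expanding det(x·I − A) (e.g. by cofactor expansion or by noting that A is similar to its Jordan form J, which has the same characteristic polynomial as A) gives
  χ_A(x) = x^4
which factors as x^4. The eigenvalues (with algebraic multiplicities) are λ = 0 with multiplicity 4.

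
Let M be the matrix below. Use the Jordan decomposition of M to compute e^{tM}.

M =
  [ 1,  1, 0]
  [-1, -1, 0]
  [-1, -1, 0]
e^{tM} =
  [t + 1, t, 0]
  [-t, 1 - t, 0]
  [-t, -t, 1]

Strategy: write M = P · J · P⁻¹ where J is a Jordan canonical form, so e^{tM} = P · e^{tJ} · P⁻¹, and e^{tJ} can be computed block-by-block.

M has Jordan form
J =
  [0, 1, 0]
  [0, 0, 0]
  [0, 0, 0]
(up to reordering of blocks).

Per-block formulas:
  For a 2×2 Jordan block J_2(0): exp(t · J_2(0)) = e^(0t)·(I + t·N), where N is the 2×2 nilpotent shift.
  For a 1×1 block at λ = 0: exp(t · [0]) = [e^(0t)].

After assembling e^{tJ} and conjugating by P, we get:

e^{tM} =
  [t + 1, t, 0]
  [-t, 1 - t, 0]
  [-t, -t, 1]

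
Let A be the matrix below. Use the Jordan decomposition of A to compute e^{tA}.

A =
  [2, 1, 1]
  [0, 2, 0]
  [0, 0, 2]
e^{tA} =
  [exp(2*t), t*exp(2*t), t*exp(2*t)]
  [0, exp(2*t), 0]
  [0, 0, exp(2*t)]

Strategy: write A = P · J · P⁻¹ where J is a Jordan canonical form, so e^{tA} = P · e^{tJ} · P⁻¹, and e^{tJ} can be computed block-by-block.

A has Jordan form
J =
  [2, 1, 0]
  [0, 2, 0]
  [0, 0, 2]
(up to reordering of blocks).

Per-block formulas:
  For a 2×2 Jordan block J_2(2): exp(t · J_2(2)) = e^(2t)·(I + t·N), where N is the 2×2 nilpotent shift.
  For a 1×1 block at λ = 2: exp(t · [2]) = [e^(2t)].

After assembling e^{tJ} and conjugating by P, we get:

e^{tA} =
  [exp(2*t), t*exp(2*t), t*exp(2*t)]
  [0, exp(2*t), 0]
  [0, 0, exp(2*t)]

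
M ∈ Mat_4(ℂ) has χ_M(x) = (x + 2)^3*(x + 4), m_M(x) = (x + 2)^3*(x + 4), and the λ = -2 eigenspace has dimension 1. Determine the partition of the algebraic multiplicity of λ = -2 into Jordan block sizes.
Block sizes for λ = -2: [3]

Step 1 — from the characteristic polynomial, algebraic multiplicity of λ = -2 is 3. From dim ker(M − (-2)·I) = 1, there are exactly 1 Jordan blocks for λ = -2.
Step 2 — from the minimal polynomial, the factor (x + 2)^3 tells us the largest block for λ = -2 has size 3.
Step 3 — with total size 3, 1 blocks, and largest block 3, the block sizes (in nonincreasing order) are [3].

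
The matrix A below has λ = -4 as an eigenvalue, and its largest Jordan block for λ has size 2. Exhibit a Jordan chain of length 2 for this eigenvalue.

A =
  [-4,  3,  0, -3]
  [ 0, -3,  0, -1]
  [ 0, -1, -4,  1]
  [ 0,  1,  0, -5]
A Jordan chain for λ = -4 of length 2:
v_1 = (3, 1, -1, 1)ᵀ
v_2 = (0, 1, 0, 0)ᵀ

Let N = A − (-4)·I. We want v_2 with N^2 v_2 = 0 but N^1 v_2 ≠ 0; then v_{j-1} := N · v_j for j = 2, …, 2.

Pick v_2 = (0, 1, 0, 0)ᵀ.
Then v_1 = N · v_2 = (3, 1, -1, 1)ᵀ.

Sanity check: (A − (-4)·I) v_1 = (0, 0, 0, 0)ᵀ = 0. ✓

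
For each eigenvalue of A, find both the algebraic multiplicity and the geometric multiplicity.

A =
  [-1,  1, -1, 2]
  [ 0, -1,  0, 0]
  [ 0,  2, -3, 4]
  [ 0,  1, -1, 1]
λ = -1: alg = 4, geom = 3

Step 1 — factor the characteristic polynomial to read off the algebraic multiplicities:
  χ_A(x) = (x + 1)^4

Step 2 — compute geometric multiplicities via the rank-nullity identity g(λ) = n − rank(A − λI):
  rank(A − (-1)·I) = 1, so dim ker(A − (-1)·I) = n − 1 = 3

Summary:
  λ = -1: algebraic multiplicity = 4, geometric multiplicity = 3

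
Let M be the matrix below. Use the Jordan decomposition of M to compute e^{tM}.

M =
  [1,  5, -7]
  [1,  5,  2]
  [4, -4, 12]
e^{tM} =
  [t^2*exp(6*t) - 5*t*exp(6*t) + exp(6*t), -t^2*exp(6*t) + 5*t*exp(6*t), 3*t^2*exp(6*t)/2 - 7*t*exp(6*t)]
  [t^2*exp(6*t) + t*exp(6*t), -t^2*exp(6*t) - t*exp(6*t) + exp(6*t), 3*t^2*exp(6*t)/2 + 2*t*exp(6*t)]
  [4*t*exp(6*t), -4*t*exp(6*t), 6*t*exp(6*t) + exp(6*t)]

Strategy: write M = P · J · P⁻¹ where J is a Jordan canonical form, so e^{tM} = P · e^{tJ} · P⁻¹, and e^{tJ} can be computed block-by-block.

M has Jordan form
J =
  [6, 1, 0]
  [0, 6, 1]
  [0, 0, 6]
(up to reordering of blocks).

Per-block formulas:
  For a 3×3 Jordan block J_3(6): exp(t · J_3(6)) = e^(6t)·(I + t·N + (t^2/2)·N^2), where N is the 3×3 nilpotent shift.

After assembling e^{tJ} and conjugating by P, we get:

e^{tM} =
  [t^2*exp(6*t) - 5*t*exp(6*t) + exp(6*t), -t^2*exp(6*t) + 5*t*exp(6*t), 3*t^2*exp(6*t)/2 - 7*t*exp(6*t)]
  [t^2*exp(6*t) + t*exp(6*t), -t^2*exp(6*t) - t*exp(6*t) + exp(6*t), 3*t^2*exp(6*t)/2 + 2*t*exp(6*t)]
  [4*t*exp(6*t), -4*t*exp(6*t), 6*t*exp(6*t) + exp(6*t)]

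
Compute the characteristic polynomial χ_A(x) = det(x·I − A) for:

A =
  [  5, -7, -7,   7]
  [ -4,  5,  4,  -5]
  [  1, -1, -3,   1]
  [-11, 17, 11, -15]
x^4 + 8*x^3 + 24*x^2 + 32*x + 16

Expanding det(x·I − A) (e.g. by cofactor expansion or by noting that A is similar to its Jordan form J, which has the same characteristic polynomial as A) gives
  χ_A(x) = x^4 + 8*x^3 + 24*x^2 + 32*x + 16
which factors as (x + 2)^4. The eigenvalues (with algebraic multiplicities) are λ = -2 with multiplicity 4.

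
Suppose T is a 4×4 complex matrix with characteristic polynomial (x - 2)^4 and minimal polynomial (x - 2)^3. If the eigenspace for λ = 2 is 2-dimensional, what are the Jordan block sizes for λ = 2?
Block sizes for λ = 2: [3, 1]

Step 1 — from the characteristic polynomial, algebraic multiplicity of λ = 2 is 4. From dim ker(T − (2)·I) = 2, there are exactly 2 Jordan blocks for λ = 2.
Step 2 — from the minimal polynomial, the factor (x − 2)^3 tells us the largest block for λ = 2 has size 3.
Step 3 — with total size 4, 2 blocks, and largest block 3, the block sizes (in nonincreasing order) are [3, 1].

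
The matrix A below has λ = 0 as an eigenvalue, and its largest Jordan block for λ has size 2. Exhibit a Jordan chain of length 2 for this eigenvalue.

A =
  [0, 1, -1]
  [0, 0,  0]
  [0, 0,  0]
A Jordan chain for λ = 0 of length 2:
v_1 = (1, 0, 0)ᵀ
v_2 = (0, 1, 0)ᵀ

Let N = A − (0)·I. We want v_2 with N^2 v_2 = 0 but N^1 v_2 ≠ 0; then v_{j-1} := N · v_j for j = 2, …, 2.

Pick v_2 = (0, 1, 0)ᵀ.
Then v_1 = N · v_2 = (1, 0, 0)ᵀ.

Sanity check: (A − (0)·I) v_1 = (0, 0, 0)ᵀ = 0. ✓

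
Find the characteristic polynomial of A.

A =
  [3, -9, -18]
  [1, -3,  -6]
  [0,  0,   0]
x^3

Expanding det(x·I − A) (e.g. by cofactor expansion or by noting that A is similar to its Jordan form J, which has the same characteristic polynomial as A) gives
  χ_A(x) = x^3
which factors as x^3. The eigenvalues (with algebraic multiplicities) are λ = 0 with multiplicity 3.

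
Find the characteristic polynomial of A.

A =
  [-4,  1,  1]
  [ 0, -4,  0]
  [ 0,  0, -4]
x^3 + 12*x^2 + 48*x + 64

Expanding det(x·I − A) (e.g. by cofactor expansion or by noting that A is similar to its Jordan form J, which has the same characteristic polynomial as A) gives
  χ_A(x) = x^3 + 12*x^2 + 48*x + 64
which factors as (x + 4)^3. The eigenvalues (with algebraic multiplicities) are λ = -4 with multiplicity 3.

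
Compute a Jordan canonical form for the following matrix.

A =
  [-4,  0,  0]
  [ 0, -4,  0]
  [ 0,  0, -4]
J_1(-4) ⊕ J_1(-4) ⊕ J_1(-4)

The characteristic polynomial is
  det(x·I − A) = x^3 + 12*x^2 + 48*x + 64 = (x + 4)^3

Eigenvalues and multiplicities (the geometric multiplicity of λ is n − rank(A − λI), which equals the number of Jordan blocks for λ):
  λ = -4: algebraic multiplicity = 3, geometric multiplicity = 3

Determining the block sizes for each eigenvalue:
  λ = -4: gm = am = 3, so every block has size 1 → block sizes [1, 1, 1]

Assembling the blocks gives a Jordan form
J =
  [-4,  0,  0]
  [ 0, -4,  0]
  [ 0,  0, -4]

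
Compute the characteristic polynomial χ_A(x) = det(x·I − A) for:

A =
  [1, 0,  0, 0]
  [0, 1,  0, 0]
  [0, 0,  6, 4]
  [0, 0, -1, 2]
x^4 - 10*x^3 + 33*x^2 - 40*x + 16

Expanding det(x·I − A) (e.g. by cofactor expansion or by noting that A is similar to its Jordan form J, which has the same characteristic polynomial as A) gives
  χ_A(x) = x^4 - 10*x^3 + 33*x^2 - 40*x + 16
which factors as (x - 4)^2*(x - 1)^2. The eigenvalues (with algebraic multiplicities) are λ = 1 with multiplicity 2, λ = 4 with multiplicity 2.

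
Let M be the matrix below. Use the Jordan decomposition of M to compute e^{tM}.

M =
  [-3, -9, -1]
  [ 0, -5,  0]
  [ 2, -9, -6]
e^{tM} =
  [2*exp(-4*t) - exp(-5*t), -9*exp(-4*t) + 9*exp(-5*t), -exp(-4*t) + exp(-5*t)]
  [0, exp(-5*t), 0]
  [2*exp(-4*t) - 2*exp(-5*t), -9*exp(-4*t) + 9*exp(-5*t), -exp(-4*t) + 2*exp(-5*t)]

Strategy: write M = P · J · P⁻¹ where J is a Jordan canonical form, so e^{tM} = P · e^{tJ} · P⁻¹, and e^{tJ} can be computed block-by-block.

M has Jordan form
J =
  [-5,  0,  0]
  [ 0, -5,  0]
  [ 0,  0, -4]
(up to reordering of blocks).

Per-block formulas:
  For a 1×1 block at λ = -5: exp(t · [-5]) = [e^(-5t)].
  For a 1×1 block at λ = -4: exp(t · [-4]) = [e^(-4t)].

After assembling e^{tJ} and conjugating by P, we get:

e^{tM} =
  [2*exp(-4*t) - exp(-5*t), -9*exp(-4*t) + 9*exp(-5*t), -exp(-4*t) + exp(-5*t)]
  [0, exp(-5*t), 0]
  [2*exp(-4*t) - 2*exp(-5*t), -9*exp(-4*t) + 9*exp(-5*t), -exp(-4*t) + 2*exp(-5*t)]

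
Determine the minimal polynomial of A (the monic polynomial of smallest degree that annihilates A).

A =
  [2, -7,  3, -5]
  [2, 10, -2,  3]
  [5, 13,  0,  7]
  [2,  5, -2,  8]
x^2 - 10*x + 25

The characteristic polynomial is χ_A(x) = (x - 5)^4, so the eigenvalues are known. The minimal polynomial is
  m_A(x) = Π_λ (x − λ)^{k_λ}
where k_λ is the size of the *largest* Jordan block for λ (equivalently, the smallest k with (A − λI)^k v = 0 for every generalised eigenvector v of λ).

  λ = 5: largest Jordan block has size 2, contributing (x − 5)^2

So m_A(x) = (x - 5)^2 = x^2 - 10*x + 25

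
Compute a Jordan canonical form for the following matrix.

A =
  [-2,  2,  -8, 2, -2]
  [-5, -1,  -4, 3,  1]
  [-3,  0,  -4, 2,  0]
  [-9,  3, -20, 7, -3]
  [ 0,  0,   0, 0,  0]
J_2(0) ⊕ J_2(0) ⊕ J_1(0)

The characteristic polynomial is
  det(x·I − A) = x^5

Eigenvalues and multiplicities (the geometric multiplicity of λ is n − rank(A − λI), which equals the number of Jordan blocks for λ):
  λ = 0: algebraic multiplicity = 5, geometric multiplicity = 3

Determining the block sizes for each eigenvalue:
  λ = 0: with am = 5 and gm = 3, the partition is not yet determined (e.g. several partitions of 5 into 3 parts exist). Let N = A − (0)·I. Computing rank(N^1) = 2, rank(N^2) = 0; the number of blocks of size ≥ j is rank(N^{j−1}) − rank(N^j), giving [3, 2]. So we have 2 block(s) of size 2, 1 block(s) of size 1 → block sizes [2, 2, 1]

Assembling the blocks gives a Jordan form
J =
  [0, 1, 0, 0, 0]
  [0, 0, 0, 0, 0]
  [0, 0, 0, 1, 0]
  [0, 0, 0, 0, 0]
  [0, 0, 0, 0, 0]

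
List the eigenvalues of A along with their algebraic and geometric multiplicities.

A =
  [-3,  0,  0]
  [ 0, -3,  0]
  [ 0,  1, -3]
λ = -3: alg = 3, geom = 2

Step 1 — factor the characteristic polynomial to read off the algebraic multiplicities:
  χ_A(x) = (x + 3)^3

Step 2 — compute geometric multiplicities via the rank-nullity identity g(λ) = n − rank(A − λI):
  rank(A − (-3)·I) = 1, so dim ker(A − (-3)·I) = n − 1 = 2

Summary:
  λ = -3: algebraic multiplicity = 3, geometric multiplicity = 2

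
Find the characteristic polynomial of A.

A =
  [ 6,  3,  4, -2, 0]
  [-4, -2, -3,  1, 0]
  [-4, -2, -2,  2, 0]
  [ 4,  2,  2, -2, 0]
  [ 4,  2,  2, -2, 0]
x^5

Expanding det(x·I − A) (e.g. by cofactor expansion or by noting that A is similar to its Jordan form J, which has the same characteristic polynomial as A) gives
  χ_A(x) = x^5
which factors as x^5. The eigenvalues (with algebraic multiplicities) are λ = 0 with multiplicity 5.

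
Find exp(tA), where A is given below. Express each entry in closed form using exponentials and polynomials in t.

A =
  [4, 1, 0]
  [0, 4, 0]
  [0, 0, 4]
e^{tA} =
  [exp(4*t), t*exp(4*t), 0]
  [0, exp(4*t), 0]
  [0, 0, exp(4*t)]

Strategy: write A = P · J · P⁻¹ where J is a Jordan canonical form, so e^{tA} = P · e^{tJ} · P⁻¹, and e^{tJ} can be computed block-by-block.

A has Jordan form
J =
  [4, 1, 0]
  [0, 4, 0]
  [0, 0, 4]
(up to reordering of blocks).

Per-block formulas:
  For a 2×2 Jordan block J_2(4): exp(t · J_2(4)) = e^(4t)·(I + t·N), where N is the 2×2 nilpotent shift.
  For a 1×1 block at λ = 4: exp(t · [4]) = [e^(4t)].

After assembling e^{tJ} and conjugating by P, we get:

e^{tA} =
  [exp(4*t), t*exp(4*t), 0]
  [0, exp(4*t), 0]
  [0, 0, exp(4*t)]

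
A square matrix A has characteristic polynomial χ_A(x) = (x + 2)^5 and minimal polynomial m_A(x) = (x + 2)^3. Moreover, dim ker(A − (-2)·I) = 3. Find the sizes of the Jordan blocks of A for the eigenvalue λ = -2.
Block sizes for λ = -2: [3, 1, 1]

Step 1 — from the characteristic polynomial, algebraic multiplicity of λ = -2 is 5. From dim ker(A − (-2)·I) = 3, there are exactly 3 Jordan blocks for λ = -2.
Step 2 — from the minimal polynomial, the factor (x + 2)^3 tells us the largest block for λ = -2 has size 3.
Step 3 — with total size 5, 3 blocks, and largest block 3, the block sizes (in nonincreasing order) are [3, 1, 1].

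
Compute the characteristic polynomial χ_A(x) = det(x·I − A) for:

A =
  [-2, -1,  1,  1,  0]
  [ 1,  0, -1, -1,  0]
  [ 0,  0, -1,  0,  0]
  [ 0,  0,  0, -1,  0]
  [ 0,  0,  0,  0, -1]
x^5 + 5*x^4 + 10*x^3 + 10*x^2 + 5*x + 1

Expanding det(x·I − A) (e.g. by cofactor expansion or by noting that A is similar to its Jordan form J, which has the same characteristic polynomial as A) gives
  χ_A(x) = x^5 + 5*x^4 + 10*x^3 + 10*x^2 + 5*x + 1
which factors as (x + 1)^5. The eigenvalues (with algebraic multiplicities) are λ = -1 with multiplicity 5.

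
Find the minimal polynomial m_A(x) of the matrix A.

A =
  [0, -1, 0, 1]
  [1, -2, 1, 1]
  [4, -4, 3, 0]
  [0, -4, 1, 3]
x^2 - 2*x + 1

The characteristic polynomial is χ_A(x) = (x - 1)^4, so the eigenvalues are known. The minimal polynomial is
  m_A(x) = Π_λ (x − λ)^{k_λ}
where k_λ is the size of the *largest* Jordan block for λ (equivalently, the smallest k with (A − λI)^k v = 0 for every generalised eigenvector v of λ).

  λ = 1: largest Jordan block has size 2, contributing (x − 1)^2

So m_A(x) = (x - 1)^2 = x^2 - 2*x + 1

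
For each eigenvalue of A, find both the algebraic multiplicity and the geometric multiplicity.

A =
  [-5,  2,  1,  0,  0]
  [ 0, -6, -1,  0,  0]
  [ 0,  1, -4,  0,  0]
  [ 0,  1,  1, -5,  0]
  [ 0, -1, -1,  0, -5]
λ = -5: alg = 5, geom = 3

Step 1 — factor the characteristic polynomial to read off the algebraic multiplicities:
  χ_A(x) = (x + 5)^5

Step 2 — compute geometric multiplicities via the rank-nullity identity g(λ) = n − rank(A − λI):
  rank(A − (-5)·I) = 2, so dim ker(A − (-5)·I) = n − 2 = 3

Summary:
  λ = -5: algebraic multiplicity = 5, geometric multiplicity = 3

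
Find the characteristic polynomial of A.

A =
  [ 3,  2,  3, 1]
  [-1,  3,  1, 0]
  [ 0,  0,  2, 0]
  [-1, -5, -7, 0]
x^4 - 8*x^3 + 24*x^2 - 32*x + 16

Expanding det(x·I − A) (e.g. by cofactor expansion or by noting that A is similar to its Jordan form J, which has the same characteristic polynomial as A) gives
  χ_A(x) = x^4 - 8*x^3 + 24*x^2 - 32*x + 16
which factors as (x - 2)^4. The eigenvalues (with algebraic multiplicities) are λ = 2 with multiplicity 4.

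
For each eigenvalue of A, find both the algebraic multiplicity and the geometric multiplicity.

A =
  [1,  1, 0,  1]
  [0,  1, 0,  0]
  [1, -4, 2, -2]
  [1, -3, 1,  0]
λ = 1: alg = 4, geom = 2

Step 1 — factor the characteristic polynomial to read off the algebraic multiplicities:
  χ_A(x) = (x - 1)^4

Step 2 — compute geometric multiplicities via the rank-nullity identity g(λ) = n − rank(A − λI):
  rank(A − (1)·I) = 2, so dim ker(A − (1)·I) = n − 2 = 2

Summary:
  λ = 1: algebraic multiplicity = 4, geometric multiplicity = 2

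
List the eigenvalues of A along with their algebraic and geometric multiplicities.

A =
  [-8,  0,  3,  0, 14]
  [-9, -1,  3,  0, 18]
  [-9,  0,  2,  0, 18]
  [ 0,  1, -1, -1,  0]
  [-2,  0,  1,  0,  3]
λ = -1: alg = 5, geom = 2

Step 1 — factor the characteristic polynomial to read off the algebraic multiplicities:
  χ_A(x) = (x + 1)^5

Step 2 — compute geometric multiplicities via the rank-nullity identity g(λ) = n − rank(A − λI):
  rank(A − (-1)·I) = 3, so dim ker(A − (-1)·I) = n − 3 = 2

Summary:
  λ = -1: algebraic multiplicity = 5, geometric multiplicity = 2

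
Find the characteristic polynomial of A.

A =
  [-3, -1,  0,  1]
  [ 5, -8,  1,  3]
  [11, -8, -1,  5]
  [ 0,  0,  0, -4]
x^4 + 16*x^3 + 96*x^2 + 256*x + 256

Expanding det(x·I − A) (e.g. by cofactor expansion or by noting that A is similar to its Jordan form J, which has the same characteristic polynomial as A) gives
  χ_A(x) = x^4 + 16*x^3 + 96*x^2 + 256*x + 256
which factors as (x + 4)^4. The eigenvalues (with algebraic multiplicities) are λ = -4 with multiplicity 4.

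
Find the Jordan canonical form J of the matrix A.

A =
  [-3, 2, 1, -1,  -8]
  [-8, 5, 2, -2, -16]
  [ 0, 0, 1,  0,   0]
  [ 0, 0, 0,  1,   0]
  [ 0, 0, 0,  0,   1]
J_2(1) ⊕ J_1(1) ⊕ J_1(1) ⊕ J_1(1)

The characteristic polynomial is
  det(x·I − A) = x^5 - 5*x^4 + 10*x^3 - 10*x^2 + 5*x - 1 = (x - 1)^5

Eigenvalues and multiplicities (the geometric multiplicity of λ is n − rank(A − λI), which equals the number of Jordan blocks for λ):
  λ = 1: algebraic multiplicity = 5, geometric multiplicity = 4

Determining the block sizes for each eigenvalue:
  λ = 1: 4 blocks summing to 5 forces exactly one block of size 2 and the rest size 1 → block sizes [2, 1, 1, 1]

Assembling the blocks gives a Jordan form
J =
  [1, 1, 0, 0, 0]
  [0, 1, 0, 0, 0]
  [0, 0, 1, 0, 0]
  [0, 0, 0, 1, 0]
  [0, 0, 0, 0, 1]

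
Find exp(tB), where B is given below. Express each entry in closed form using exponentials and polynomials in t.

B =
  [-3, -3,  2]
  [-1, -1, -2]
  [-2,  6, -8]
e^{tB} =
  [t*exp(-4*t) + exp(-4*t), -3*t*exp(-4*t), 2*t*exp(-4*t)]
  [-t*exp(-4*t), 3*t*exp(-4*t) + exp(-4*t), -2*t*exp(-4*t)]
  [-2*t*exp(-4*t), 6*t*exp(-4*t), -4*t*exp(-4*t) + exp(-4*t)]

Strategy: write B = P · J · P⁻¹ where J is a Jordan canonical form, so e^{tB} = P · e^{tJ} · P⁻¹, and e^{tJ} can be computed block-by-block.

B has Jordan form
J =
  [-4,  1,  0]
  [ 0, -4,  0]
  [ 0,  0, -4]
(up to reordering of blocks).

Per-block formulas:
  For a 2×2 Jordan block J_2(-4): exp(t · J_2(-4)) = e^(-4t)·(I + t·N), where N is the 2×2 nilpotent shift.
  For a 1×1 block at λ = -4: exp(t · [-4]) = [e^(-4t)].

After assembling e^{tJ} and conjugating by P, we get:

e^{tB} =
  [t*exp(-4*t) + exp(-4*t), -3*t*exp(-4*t), 2*t*exp(-4*t)]
  [-t*exp(-4*t), 3*t*exp(-4*t) + exp(-4*t), -2*t*exp(-4*t)]
  [-2*t*exp(-4*t), 6*t*exp(-4*t), -4*t*exp(-4*t) + exp(-4*t)]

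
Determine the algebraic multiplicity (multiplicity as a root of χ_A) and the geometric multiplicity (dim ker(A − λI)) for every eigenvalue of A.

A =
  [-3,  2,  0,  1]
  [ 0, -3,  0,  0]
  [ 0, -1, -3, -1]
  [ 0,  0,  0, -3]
λ = -3: alg = 4, geom = 2

Step 1 — factor the characteristic polynomial to read off the algebraic multiplicities:
  χ_A(x) = (x + 3)^4

Step 2 — compute geometric multiplicities via the rank-nullity identity g(λ) = n − rank(A − λI):
  rank(A − (-3)·I) = 2, so dim ker(A − (-3)·I) = n − 2 = 2

Summary:
  λ = -3: algebraic multiplicity = 4, geometric multiplicity = 2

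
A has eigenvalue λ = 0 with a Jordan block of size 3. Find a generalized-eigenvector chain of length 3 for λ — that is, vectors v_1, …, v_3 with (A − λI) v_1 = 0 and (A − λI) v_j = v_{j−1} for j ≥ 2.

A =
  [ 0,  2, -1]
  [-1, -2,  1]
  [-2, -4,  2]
A Jordan chain for λ = 0 of length 3:
v_1 = (0, -2, -4)ᵀ
v_2 = (2, -2, -4)ᵀ
v_3 = (0, 1, 0)ᵀ

Let N = A − (0)·I. We want v_3 with N^3 v_3 = 0 but N^2 v_3 ≠ 0; then v_{j-1} := N · v_j for j = 3, …, 2.

Pick v_3 = (0, 1, 0)ᵀ.
Then v_2 = N · v_3 = (2, -2, -4)ᵀ.
Then v_1 = N · v_2 = (0, -2, -4)ᵀ.

Sanity check: (A − (0)·I) v_1 = (0, 0, 0)ᵀ = 0. ✓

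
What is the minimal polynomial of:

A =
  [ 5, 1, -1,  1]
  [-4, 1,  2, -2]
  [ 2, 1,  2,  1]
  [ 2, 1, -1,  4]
x^2 - 6*x + 9

The characteristic polynomial is χ_A(x) = (x - 3)^4, so the eigenvalues are known. The minimal polynomial is
  m_A(x) = Π_λ (x − λ)^{k_λ}
where k_λ is the size of the *largest* Jordan block for λ (equivalently, the smallest k with (A − λI)^k v = 0 for every generalised eigenvector v of λ).

  λ = 3: largest Jordan block has size 2, contributing (x − 3)^2

So m_A(x) = (x - 3)^2 = x^2 - 6*x + 9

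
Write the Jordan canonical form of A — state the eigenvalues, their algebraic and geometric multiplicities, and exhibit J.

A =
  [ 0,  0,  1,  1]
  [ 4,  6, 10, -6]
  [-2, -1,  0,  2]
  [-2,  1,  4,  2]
J_2(2) ⊕ J_2(2)

The characteristic polynomial is
  det(x·I − A) = x^4 - 8*x^3 + 24*x^2 - 32*x + 16 = (x - 2)^4

Eigenvalues and multiplicities (the geometric multiplicity of λ is n − rank(A − λI), which equals the number of Jordan blocks for λ):
  λ = 2: algebraic multiplicity = 4, geometric multiplicity = 2

Determining the block sizes for each eigenvalue:
  λ = 2: with am = 4 and gm = 2, the partition is not yet determined (e.g. several partitions of 4 into 2 parts exist). Let N = A − (2)·I. Computing rank(N^1) = 2, rank(N^2) = 0; the number of blocks of size ≥ j is rank(N^{j−1}) − rank(N^j), giving [2, 2]. So we have 2 block(s) of size 2 → block sizes [2, 2]

Assembling the blocks gives a Jordan form
J =
  [2, 1, 0, 0]
  [0, 2, 0, 0]
  [0, 0, 2, 1]
  [0, 0, 0, 2]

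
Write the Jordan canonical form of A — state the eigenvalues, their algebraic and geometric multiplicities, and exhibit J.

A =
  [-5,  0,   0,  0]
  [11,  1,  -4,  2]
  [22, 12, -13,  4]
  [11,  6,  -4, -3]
J_2(-5) ⊕ J_1(-5) ⊕ J_1(-5)

The characteristic polynomial is
  det(x·I − A) = x^4 + 20*x^3 + 150*x^2 + 500*x + 625 = (x + 5)^4

Eigenvalues and multiplicities (the geometric multiplicity of λ is n − rank(A − λI), which equals the number of Jordan blocks for λ):
  λ = -5: algebraic multiplicity = 4, geometric multiplicity = 3

Determining the block sizes for each eigenvalue:
  λ = -5: 3 blocks summing to 4 forces exactly one block of size 2 and the rest size 1 → block sizes [2, 1, 1]

Assembling the blocks gives a Jordan form
J =
  [-5,  1,  0,  0]
  [ 0, -5,  0,  0]
  [ 0,  0, -5,  0]
  [ 0,  0,  0, -5]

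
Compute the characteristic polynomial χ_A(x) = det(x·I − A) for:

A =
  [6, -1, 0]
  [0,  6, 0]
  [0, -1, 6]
x^3 - 18*x^2 + 108*x - 216

Expanding det(x·I − A) (e.g. by cofactor expansion or by noting that A is similar to its Jordan form J, which has the same characteristic polynomial as A) gives
  χ_A(x) = x^3 - 18*x^2 + 108*x - 216
which factors as (x - 6)^3. The eigenvalues (with algebraic multiplicities) are λ = 6 with multiplicity 3.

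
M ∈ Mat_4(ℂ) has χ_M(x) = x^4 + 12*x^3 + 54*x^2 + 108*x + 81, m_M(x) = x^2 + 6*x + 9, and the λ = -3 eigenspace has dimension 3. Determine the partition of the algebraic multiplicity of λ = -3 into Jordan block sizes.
Block sizes for λ = -3: [2, 1, 1]

Step 1 — from the characteristic polynomial, algebraic multiplicity of λ = -3 is 4. From dim ker(M − (-3)·I) = 3, there are exactly 3 Jordan blocks for λ = -3.
Step 2 — from the minimal polynomial, the factor (x + 3)^2 tells us the largest block for λ = -3 has size 2.
Step 3 — with total size 4, 3 blocks, and largest block 2, the block sizes (in nonincreasing order) are [2, 1, 1].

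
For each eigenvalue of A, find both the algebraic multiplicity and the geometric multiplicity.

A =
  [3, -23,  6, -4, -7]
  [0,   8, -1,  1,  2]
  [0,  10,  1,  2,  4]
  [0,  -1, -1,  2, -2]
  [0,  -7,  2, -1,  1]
λ = 3: alg = 5, geom = 2

Step 1 — factor the characteristic polynomial to read off the algebraic multiplicities:
  χ_A(x) = (x - 3)^5

Step 2 — compute geometric multiplicities via the rank-nullity identity g(λ) = n − rank(A − λI):
  rank(A − (3)·I) = 3, so dim ker(A − (3)·I) = n − 3 = 2

Summary:
  λ = 3: algebraic multiplicity = 5, geometric multiplicity = 2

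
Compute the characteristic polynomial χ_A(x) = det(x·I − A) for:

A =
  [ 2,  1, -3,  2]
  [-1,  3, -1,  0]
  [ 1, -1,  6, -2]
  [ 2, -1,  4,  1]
x^4 - 12*x^3 + 54*x^2 - 108*x + 81

Expanding det(x·I − A) (e.g. by cofactor expansion or by noting that A is similar to its Jordan form J, which has the same characteristic polynomial as A) gives
  χ_A(x) = x^4 - 12*x^3 + 54*x^2 - 108*x + 81
which factors as (x - 3)^4. The eigenvalues (with algebraic multiplicities) are λ = 3 with multiplicity 4.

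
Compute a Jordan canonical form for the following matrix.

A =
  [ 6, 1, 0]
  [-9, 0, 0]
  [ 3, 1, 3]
J_2(3) ⊕ J_1(3)

The characteristic polynomial is
  det(x·I − A) = x^3 - 9*x^2 + 27*x - 27 = (x - 3)^3

Eigenvalues and multiplicities (the geometric multiplicity of λ is n − rank(A − λI), which equals the number of Jordan blocks for λ):
  λ = 3: algebraic multiplicity = 3, geometric multiplicity = 2

Determining the block sizes for each eigenvalue:
  λ = 3: 2 blocks summing to 3 forces exactly one block of size 2 and the rest size 1 → block sizes [2, 1]

Assembling the blocks gives a Jordan form
J =
  [3, 1, 0]
  [0, 3, 0]
  [0, 0, 3]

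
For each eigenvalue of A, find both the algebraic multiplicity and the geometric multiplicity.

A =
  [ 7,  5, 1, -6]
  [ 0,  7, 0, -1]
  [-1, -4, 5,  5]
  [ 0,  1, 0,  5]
λ = 6: alg = 4, geom = 2

Step 1 — factor the characteristic polynomial to read off the algebraic multiplicities:
  χ_A(x) = (x - 6)^4

Step 2 — compute geometric multiplicities via the rank-nullity identity g(λ) = n − rank(A − λI):
  rank(A − (6)·I) = 2, so dim ker(A − (6)·I) = n − 2 = 2

Summary:
  λ = 6: algebraic multiplicity = 4, geometric multiplicity = 2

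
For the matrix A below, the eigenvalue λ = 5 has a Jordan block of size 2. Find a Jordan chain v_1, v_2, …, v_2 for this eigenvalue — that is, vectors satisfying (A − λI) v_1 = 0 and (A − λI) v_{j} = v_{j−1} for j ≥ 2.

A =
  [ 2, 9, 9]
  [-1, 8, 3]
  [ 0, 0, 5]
A Jordan chain for λ = 5 of length 2:
v_1 = (-3, -1, 0)ᵀ
v_2 = (1, 0, 0)ᵀ

Let N = A − (5)·I. We want v_2 with N^2 v_2 = 0 but N^1 v_2 ≠ 0; then v_{j-1} := N · v_j for j = 2, …, 2.

Pick v_2 = (1, 0, 0)ᵀ.
Then v_1 = N · v_2 = (-3, -1, 0)ᵀ.

Sanity check: (A − (5)·I) v_1 = (0, 0, 0)ᵀ = 0. ✓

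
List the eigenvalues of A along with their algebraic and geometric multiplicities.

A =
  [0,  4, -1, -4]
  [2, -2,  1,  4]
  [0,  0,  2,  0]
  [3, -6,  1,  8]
λ = 2: alg = 4, geom = 2

Step 1 — factor the characteristic polynomial to read off the algebraic multiplicities:
  χ_A(x) = (x - 2)^4

Step 2 — compute geometric multiplicities via the rank-nullity identity g(λ) = n − rank(A − λI):
  rank(A − (2)·I) = 2, so dim ker(A − (2)·I) = n − 2 = 2

Summary:
  λ = 2: algebraic multiplicity = 4, geometric multiplicity = 2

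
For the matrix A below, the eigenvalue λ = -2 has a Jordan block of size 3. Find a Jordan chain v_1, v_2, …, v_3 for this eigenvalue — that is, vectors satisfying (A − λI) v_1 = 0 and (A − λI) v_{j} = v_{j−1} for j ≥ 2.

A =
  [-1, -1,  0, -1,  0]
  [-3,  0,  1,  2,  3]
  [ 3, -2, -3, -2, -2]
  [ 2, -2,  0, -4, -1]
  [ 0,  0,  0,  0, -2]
A Jordan chain for λ = -2 of length 3:
v_1 = (2, -2, 2, 4, 0)ᵀ
v_2 = (1, -3, 3, 2, 0)ᵀ
v_3 = (1, 0, 0, 0, 0)ᵀ

Let N = A − (-2)·I. We want v_3 with N^3 v_3 = 0 but N^2 v_3 ≠ 0; then v_{j-1} := N · v_j for j = 3, …, 2.

Pick v_3 = (1, 0, 0, 0, 0)ᵀ.
Then v_2 = N · v_3 = (1, -3, 3, 2, 0)ᵀ.
Then v_1 = N · v_2 = (2, -2, 2, 4, 0)ᵀ.

Sanity check: (A − (-2)·I) v_1 = (0, 0, 0, 0, 0)ᵀ = 0. ✓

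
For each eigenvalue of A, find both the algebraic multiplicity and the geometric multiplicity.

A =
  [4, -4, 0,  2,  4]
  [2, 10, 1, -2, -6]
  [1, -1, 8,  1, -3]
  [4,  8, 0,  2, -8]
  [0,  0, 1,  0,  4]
λ = 4: alg = 1, geom = 1; λ = 6: alg = 4, geom = 2

Step 1 — factor the characteristic polynomial to read off the algebraic multiplicities:
  χ_A(x) = (x - 6)^4*(x - 4)

Step 2 — compute geometric multiplicities via the rank-nullity identity g(λ) = n − rank(A − λI):
  rank(A − (4)·I) = 4, so dim ker(A − (4)·I) = n − 4 = 1
  rank(A − (6)·I) = 3, so dim ker(A − (6)·I) = n − 3 = 2

Summary:
  λ = 4: algebraic multiplicity = 1, geometric multiplicity = 1
  λ = 6: algebraic multiplicity = 4, geometric multiplicity = 2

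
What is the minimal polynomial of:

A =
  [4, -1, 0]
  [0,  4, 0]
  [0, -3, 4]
x^2 - 8*x + 16

The characteristic polynomial is χ_A(x) = (x - 4)^3, so the eigenvalues are known. The minimal polynomial is
  m_A(x) = Π_λ (x − λ)^{k_λ}
where k_λ is the size of the *largest* Jordan block for λ (equivalently, the smallest k with (A − λI)^k v = 0 for every generalised eigenvector v of λ).

  λ = 4: largest Jordan block has size 2, contributing (x − 4)^2

So m_A(x) = (x - 4)^2 = x^2 - 8*x + 16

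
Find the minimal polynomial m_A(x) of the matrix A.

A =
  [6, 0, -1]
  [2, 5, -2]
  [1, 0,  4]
x^2 - 10*x + 25

The characteristic polynomial is χ_A(x) = (x - 5)^3, so the eigenvalues are known. The minimal polynomial is
  m_A(x) = Π_λ (x − λ)^{k_λ}
where k_λ is the size of the *largest* Jordan block for λ (equivalently, the smallest k with (A − λI)^k v = 0 for every generalised eigenvector v of λ).

  λ = 5: largest Jordan block has size 2, contributing (x − 5)^2

So m_A(x) = (x - 5)^2 = x^2 - 10*x + 25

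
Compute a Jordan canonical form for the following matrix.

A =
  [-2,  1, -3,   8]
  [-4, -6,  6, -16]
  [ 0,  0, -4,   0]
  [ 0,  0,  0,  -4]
J_2(-4) ⊕ J_1(-4) ⊕ J_1(-4)

The characteristic polynomial is
  det(x·I − A) = x^4 + 16*x^3 + 96*x^2 + 256*x + 256 = (x + 4)^4

Eigenvalues and multiplicities (the geometric multiplicity of λ is n − rank(A − λI), which equals the number of Jordan blocks for λ):
  λ = -4: algebraic multiplicity = 4, geometric multiplicity = 3

Determining the block sizes for each eigenvalue:
  λ = -4: 3 blocks summing to 4 forces exactly one block of size 2 and the rest size 1 → block sizes [2, 1, 1]

Assembling the blocks gives a Jordan form
J =
  [-4,  1,  0,  0]
  [ 0, -4,  0,  0]
  [ 0,  0, -4,  0]
  [ 0,  0,  0, -4]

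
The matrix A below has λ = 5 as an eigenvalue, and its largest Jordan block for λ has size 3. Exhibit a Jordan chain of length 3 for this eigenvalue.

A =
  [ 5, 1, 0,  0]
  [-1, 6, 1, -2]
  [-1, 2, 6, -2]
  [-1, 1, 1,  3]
A Jordan chain for λ = 5 of length 3:
v_1 = (-1, 0, -1, 0)ᵀ
v_2 = (0, -1, -1, -1)ᵀ
v_3 = (1, 0, 0, 0)ᵀ

Let N = A − (5)·I. We want v_3 with N^3 v_3 = 0 but N^2 v_3 ≠ 0; then v_{j-1} := N · v_j for j = 3, …, 2.

Pick v_3 = (1, 0, 0, 0)ᵀ.
Then v_2 = N · v_3 = (0, -1, -1, -1)ᵀ.
Then v_1 = N · v_2 = (-1, 0, -1, 0)ᵀ.

Sanity check: (A − (5)·I) v_1 = (0, 0, 0, 0)ᵀ = 0. ✓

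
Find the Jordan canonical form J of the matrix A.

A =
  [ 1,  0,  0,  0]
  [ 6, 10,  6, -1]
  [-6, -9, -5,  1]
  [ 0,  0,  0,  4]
J_1(1) ⊕ J_1(1) ⊕ J_2(4)

The characteristic polynomial is
  det(x·I − A) = x^4 - 10*x^3 + 33*x^2 - 40*x + 16 = (x - 4)^2*(x - 1)^2

Eigenvalues and multiplicities (the geometric multiplicity of λ is n − rank(A − λI), which equals the number of Jordan blocks for λ):
  λ = 1: algebraic multiplicity = 2, geometric multiplicity = 2
  λ = 4: algebraic multiplicity = 2, geometric multiplicity = 1

Determining the block sizes for each eigenvalue:
  λ = 1: gm = am = 2, so every block has size 1 → block sizes [1, 1]
  λ = 4: one block (gm = 1), so the single block has size am = 2 → block sizes [2]

Assembling the blocks gives a Jordan form
J =
  [1, 0, 0, 0]
  [0, 1, 0, 0]
  [0, 0, 4, 1]
  [0, 0, 0, 4]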